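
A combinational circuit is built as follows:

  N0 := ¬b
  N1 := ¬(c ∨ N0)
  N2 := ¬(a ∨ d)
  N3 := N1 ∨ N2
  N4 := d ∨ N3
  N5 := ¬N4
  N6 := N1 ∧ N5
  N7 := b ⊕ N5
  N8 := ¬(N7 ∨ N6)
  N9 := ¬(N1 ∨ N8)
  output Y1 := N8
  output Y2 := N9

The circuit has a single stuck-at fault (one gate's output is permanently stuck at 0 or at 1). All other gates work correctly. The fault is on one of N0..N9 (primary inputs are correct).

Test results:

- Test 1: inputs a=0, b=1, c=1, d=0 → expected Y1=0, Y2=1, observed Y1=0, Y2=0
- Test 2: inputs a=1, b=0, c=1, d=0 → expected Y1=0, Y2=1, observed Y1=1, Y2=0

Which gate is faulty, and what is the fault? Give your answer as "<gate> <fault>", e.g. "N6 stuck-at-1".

Fault-free values for test 1 (a=0, b=1, c=1, d=0): N0=0, N1=0, N2=1, N3=1, N4=1, N5=0, N6=0, N7=1, N8=0, N9=1, giving Y1=0, Y2=1. Observed Y1=0, Y2=0.
Test 1: faults giving observed Y1=0, Y2=0 are {N1 stuck-at-1, N9 stuck-at-0}.
Test 2 (a=1, b=0, c=1, d=0): fault-free N0=1, N1=0, N2=0, N3=0, N4=0, N5=1, N6=0, N7=1, N8=0, N9=1 → Y1=0, Y2=1; observed Y1=1, Y2=0. Eliminates N9 stuck-at-0.
Only N1 stuck-at-1 is consistent with every test.

N1 stuck-at-1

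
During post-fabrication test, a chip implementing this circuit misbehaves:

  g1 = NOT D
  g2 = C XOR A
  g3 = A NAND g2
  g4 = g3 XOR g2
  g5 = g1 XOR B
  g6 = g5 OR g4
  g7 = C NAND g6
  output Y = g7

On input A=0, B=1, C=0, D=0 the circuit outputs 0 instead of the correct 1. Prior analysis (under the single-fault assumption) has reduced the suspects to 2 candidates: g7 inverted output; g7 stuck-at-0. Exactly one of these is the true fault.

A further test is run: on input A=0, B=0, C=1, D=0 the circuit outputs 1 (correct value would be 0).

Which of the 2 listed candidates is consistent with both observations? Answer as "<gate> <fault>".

g7 inverted output

Evaluate each candidate on input A=0, B=0, C=1, D=0:
  g7 inverted output: g1=1, g2=1, g3=1, g4=0, g5=1, g6=1, g7=1 [inverted output] → 1 — matches
  g7 stuck-at-0: g1=1, g2=1, g3=1, g4=0, g5=1, g6=1, g7=0 [stuck-at-0] → 0 — eliminated
Only g7 inverted output reproduces the observed 1.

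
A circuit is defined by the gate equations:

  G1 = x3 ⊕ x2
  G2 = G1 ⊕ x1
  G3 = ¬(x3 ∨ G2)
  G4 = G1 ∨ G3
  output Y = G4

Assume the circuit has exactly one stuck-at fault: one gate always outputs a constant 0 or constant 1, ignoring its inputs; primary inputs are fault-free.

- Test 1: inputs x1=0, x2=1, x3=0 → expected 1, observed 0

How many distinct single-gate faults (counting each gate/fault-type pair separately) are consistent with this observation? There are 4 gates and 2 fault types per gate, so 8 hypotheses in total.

1

Fault-free: G1=1, G2=1, G3=0, G4=1 → 1. Observed 0.
  G1 stuck-at-0: output 1 ✗
  G1 stuck-at-1: output 1 ✗
  G2 stuck-at-0: output 1 ✗
  G2 stuck-at-1: output 1 ✗
  G3 stuck-at-0: output 1 ✗
  G3 stuck-at-1: output 1 ✗
  G4 stuck-at-0: output 0 ✓
  G4 stuck-at-1: output 1 ✗
Consistent faults: {G4 stuck-at-0} — 1 in all.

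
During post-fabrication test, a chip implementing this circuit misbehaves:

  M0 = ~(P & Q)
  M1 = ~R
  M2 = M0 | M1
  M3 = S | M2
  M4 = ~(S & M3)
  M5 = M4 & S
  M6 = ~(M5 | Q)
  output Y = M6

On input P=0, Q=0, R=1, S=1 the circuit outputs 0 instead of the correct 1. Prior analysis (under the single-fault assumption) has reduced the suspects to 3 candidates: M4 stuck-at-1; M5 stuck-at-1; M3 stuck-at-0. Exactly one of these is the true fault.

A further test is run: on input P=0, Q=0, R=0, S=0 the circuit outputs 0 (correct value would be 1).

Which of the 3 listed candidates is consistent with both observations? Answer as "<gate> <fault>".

M5 stuck-at-1

Evaluate each candidate on input P=0, Q=0, R=0, S=0:
  M4 stuck-at-1: M0=1, M1=1, M2=1, M3=1, M4=1 [stuck-at-1], M5=0, M6=1 → 1 — eliminated
  M5 stuck-at-1: M0=1, M1=1, M2=1, M3=1, M4=1, M5=1 [stuck-at-1], M6=0 → 0 — matches
  M3 stuck-at-0: M0=1, M1=1, M2=1, M3=0 [stuck-at-0], M4=1, M5=0, M6=1 → 1 — eliminated
Only M5 stuck-at-1 reproduces the observed 0.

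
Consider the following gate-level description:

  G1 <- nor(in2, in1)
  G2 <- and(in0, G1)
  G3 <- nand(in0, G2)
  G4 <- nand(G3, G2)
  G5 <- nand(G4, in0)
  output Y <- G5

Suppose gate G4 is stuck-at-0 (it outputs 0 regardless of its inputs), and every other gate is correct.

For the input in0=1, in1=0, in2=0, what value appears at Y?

1

Propagate with G4 forced: G1=1, G2=1, G3=0, G4=0 [stuck-at-0], G5=1.
So Y = 1. (Without the fault it would be 0.)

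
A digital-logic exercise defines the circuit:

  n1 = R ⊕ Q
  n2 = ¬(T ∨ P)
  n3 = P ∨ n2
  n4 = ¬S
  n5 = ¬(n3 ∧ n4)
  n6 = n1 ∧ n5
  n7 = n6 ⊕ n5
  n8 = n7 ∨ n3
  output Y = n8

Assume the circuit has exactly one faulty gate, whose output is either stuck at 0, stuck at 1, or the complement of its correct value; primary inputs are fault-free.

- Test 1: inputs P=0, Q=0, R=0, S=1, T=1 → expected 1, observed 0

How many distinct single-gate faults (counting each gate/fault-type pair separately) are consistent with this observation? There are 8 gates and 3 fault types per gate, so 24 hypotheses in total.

Fault-free: n1=0, n2=0, n3=0, n4=0, n5=1, n6=0, n7=1, n8=1 → 1. Observed 0.
  n1: stuck-at-1, inverted output ✓; others ✗
  n2: none of the 3 fault types match ✗
  n3: none of the 3 fault types match ✗
  n4: none of the 3 fault types match ✗
  n5: stuck-at-0, inverted output ✓; others ✗
  n6: stuck-at-1, inverted output ✓; others ✗
  n7: stuck-at-0, inverted output ✓; others ✗
  n8: stuck-at-0, inverted output ✓; others ✗
Consistent faults: {n1 stuck-at-1, n1 inverted output, n5 stuck-at-0, n5 inverted output, n6 stuck-at-1, n6 inverted output, n7 stuck-at-0, n7 inverted output, n8 stuck-at-0, n8 inverted output} — 10 in all.

10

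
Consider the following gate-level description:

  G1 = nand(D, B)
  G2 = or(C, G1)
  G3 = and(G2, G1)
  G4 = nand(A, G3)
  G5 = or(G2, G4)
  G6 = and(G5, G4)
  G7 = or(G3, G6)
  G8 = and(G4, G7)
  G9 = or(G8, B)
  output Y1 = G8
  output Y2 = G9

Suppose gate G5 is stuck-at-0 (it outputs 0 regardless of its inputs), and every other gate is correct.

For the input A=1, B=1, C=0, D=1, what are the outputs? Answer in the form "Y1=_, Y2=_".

Y1=0, Y2=1

Propagate with G5 forced: G1=0, G2=0, G3=0, G4=1, G5=0 [stuck-at-0], G6=0, G7=0, G8=0, G9=1.
So the outputs are Y1=0, Y2=1. (Without the fault they would be Y1=1, Y2=1.)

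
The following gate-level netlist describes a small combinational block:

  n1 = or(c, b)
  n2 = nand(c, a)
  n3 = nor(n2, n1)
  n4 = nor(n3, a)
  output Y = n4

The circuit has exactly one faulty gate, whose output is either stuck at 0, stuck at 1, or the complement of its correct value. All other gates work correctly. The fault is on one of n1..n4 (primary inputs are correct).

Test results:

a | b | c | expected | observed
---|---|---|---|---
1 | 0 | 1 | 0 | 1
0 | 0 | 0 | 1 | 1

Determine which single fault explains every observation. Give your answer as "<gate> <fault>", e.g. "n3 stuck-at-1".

Fault-free values for test 1 (a=1, b=0, c=1): n1=1, n2=0, n3=0, n4=0, giving Y=0. Observed 1.
Test 1: faults giving observed 1 are {n4 stuck-at-1, n4 inverted output}.
Test 2 (a=0, b=0, c=0): fault-free n1=0, n2=1, n3=0, n4=1 → 1; observed 1. Eliminates n4 inverted output.
Only n4 stuck-at-1 is consistent with every test.

n4 stuck-at-1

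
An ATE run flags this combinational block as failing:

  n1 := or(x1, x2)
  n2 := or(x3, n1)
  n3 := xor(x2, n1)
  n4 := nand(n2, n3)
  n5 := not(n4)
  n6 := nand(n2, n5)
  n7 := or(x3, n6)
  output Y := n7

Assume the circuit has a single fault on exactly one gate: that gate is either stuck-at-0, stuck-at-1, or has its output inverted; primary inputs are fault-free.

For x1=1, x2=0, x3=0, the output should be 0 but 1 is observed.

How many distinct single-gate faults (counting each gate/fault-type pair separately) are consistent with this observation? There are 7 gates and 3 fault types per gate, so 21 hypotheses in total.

14

Fault-free: n1=1, n2=1, n3=1, n4=0, n5=1, n6=0, n7=0 → 0. Observed 1.
  n1: stuck-at-0, inverted output ✓; others ✗
  n2: stuck-at-0, inverted output ✓; others ✗
  n3: stuck-at-0, inverted output ✓; others ✗
  n4: stuck-at-1, inverted output ✓; others ✗
  n5: stuck-at-0, inverted output ✓; others ✗
  n6: stuck-at-1, inverted output ✓; others ✗
  n7: stuck-at-1, inverted output ✓; others ✗
Consistent faults: {n1 stuck-at-0, n1 inverted output, n2 stuck-at-0, n2 inverted output, n3 stuck-at-0, n3 inverted output, n4 stuck-at-1, n4 inverted output, n5 stuck-at-0, n5 inverted output, n6 stuck-at-1, n6 inverted output, n7 stuck-at-1, n7 inverted output} — 14 in all.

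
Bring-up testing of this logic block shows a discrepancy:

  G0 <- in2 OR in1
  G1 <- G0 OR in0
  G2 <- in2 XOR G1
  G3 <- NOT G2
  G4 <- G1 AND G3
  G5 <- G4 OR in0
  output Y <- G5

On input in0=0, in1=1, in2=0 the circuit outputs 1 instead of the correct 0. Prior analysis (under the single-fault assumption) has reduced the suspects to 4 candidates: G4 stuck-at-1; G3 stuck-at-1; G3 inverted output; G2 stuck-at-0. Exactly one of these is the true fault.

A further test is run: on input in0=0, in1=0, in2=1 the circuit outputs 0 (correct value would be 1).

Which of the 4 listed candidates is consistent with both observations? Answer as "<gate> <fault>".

G3 inverted output

Evaluate each candidate on input in0=0, in1=0, in2=1:
  G4 stuck-at-1: G0=1, G1=1, G2=0, G3=1, G4=1 [stuck-at-1], G5=1 → 1 — eliminated
  G3 stuck-at-1: G0=1, G1=1, G2=0, G3=1 [stuck-at-1], G4=1, G5=1 → 1 — eliminated
  G3 inverted output: G0=1, G1=1, G2=0, G3=0 [inverted output], G4=0, G5=0 → 0 — matches
  G2 stuck-at-0: G0=1, G1=1, G2=0 [stuck-at-0], G3=1, G4=1, G5=1 → 1 — eliminated
Only G3 inverted output reproduces the observed 0.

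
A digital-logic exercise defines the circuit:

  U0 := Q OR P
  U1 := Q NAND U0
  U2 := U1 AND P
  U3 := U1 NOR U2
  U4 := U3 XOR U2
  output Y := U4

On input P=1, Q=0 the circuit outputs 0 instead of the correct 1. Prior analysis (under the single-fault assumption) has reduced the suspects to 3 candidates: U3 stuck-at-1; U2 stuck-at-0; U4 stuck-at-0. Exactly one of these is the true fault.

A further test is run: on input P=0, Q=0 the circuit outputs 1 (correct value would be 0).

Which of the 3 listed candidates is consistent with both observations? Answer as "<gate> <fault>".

Evaluate each candidate on input P=0, Q=0:
  U3 stuck-at-1: U0=0, U1=1, U2=0, U3=1 [stuck-at-1], U4=1 → 1 — matches
  U2 stuck-at-0: U0=0, U1=1, U2=0 [stuck-at-0], U3=0, U4=0 → 0 — eliminated
  U4 stuck-at-0: U0=0, U1=1, U2=0, U3=0, U4=0 [stuck-at-0] → 0 — eliminated
Only U3 stuck-at-1 reproduces the observed 1.

U3 stuck-at-1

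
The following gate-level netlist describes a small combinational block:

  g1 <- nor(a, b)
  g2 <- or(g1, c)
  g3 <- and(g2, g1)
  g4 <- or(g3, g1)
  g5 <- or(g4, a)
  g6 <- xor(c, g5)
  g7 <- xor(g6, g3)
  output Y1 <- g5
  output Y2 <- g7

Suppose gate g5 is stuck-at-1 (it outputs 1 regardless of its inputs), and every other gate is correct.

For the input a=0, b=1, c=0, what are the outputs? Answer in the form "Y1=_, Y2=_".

Y1=1, Y2=1

Propagate with g5 forced: g1=0, g2=0, g3=0, g4=0, g5=1 [stuck-at-1], g6=1, g7=1.
So the outputs are Y1=1, Y2=1. (Without the fault they would be Y1=0, Y2=0.)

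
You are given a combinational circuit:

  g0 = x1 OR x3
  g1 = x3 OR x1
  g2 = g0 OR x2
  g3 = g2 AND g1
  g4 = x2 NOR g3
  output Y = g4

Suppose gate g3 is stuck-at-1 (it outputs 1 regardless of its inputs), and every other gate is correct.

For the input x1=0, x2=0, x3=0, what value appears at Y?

0

Propagate with g3 forced: g0=0, g1=0, g2=0, g3=1 [stuck-at-1], g4=0.
So Y = 0. (Without the fault it would be 1.)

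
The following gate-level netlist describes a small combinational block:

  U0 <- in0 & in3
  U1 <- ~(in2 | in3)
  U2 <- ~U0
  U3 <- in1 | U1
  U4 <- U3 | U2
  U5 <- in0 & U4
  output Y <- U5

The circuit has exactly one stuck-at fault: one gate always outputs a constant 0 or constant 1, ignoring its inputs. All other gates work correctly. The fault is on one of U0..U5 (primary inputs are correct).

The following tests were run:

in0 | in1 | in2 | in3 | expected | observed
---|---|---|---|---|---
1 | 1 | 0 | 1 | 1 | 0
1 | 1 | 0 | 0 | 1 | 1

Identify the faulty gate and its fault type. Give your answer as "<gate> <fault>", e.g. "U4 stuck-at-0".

U3 stuck-at-0

Fault-free values for test 1 (in0=1, in1=1, in2=0, in3=1): U0=1, U1=0, U2=0, U3=1, U4=1, U5=1, giving Y=1. Observed 0.
Test 1: faults giving observed 0 are {U3 stuck-at-0, U4 stuck-at-0, U5 stuck-at-0}.
Test 2 (in0=1, in1=1, in2=0, in3=0): fault-free U0=0, U1=1, U2=1, U3=1, U4=1, U5=1 → 1; observed 1. Eliminates U4 stuck-at-0, U5 stuck-at-0.
Only U3 stuck-at-0 is consistent with every test.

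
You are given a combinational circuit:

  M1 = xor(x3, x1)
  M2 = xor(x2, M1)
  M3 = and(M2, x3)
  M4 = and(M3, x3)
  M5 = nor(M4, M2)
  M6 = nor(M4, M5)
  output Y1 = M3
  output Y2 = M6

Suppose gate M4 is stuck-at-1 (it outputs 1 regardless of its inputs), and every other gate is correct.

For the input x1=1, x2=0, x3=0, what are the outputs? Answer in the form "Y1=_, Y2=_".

Propagate with M4 forced: M1=1, M2=1, M3=0, M4=1 [stuck-at-1], M5=0, M6=0.
So the outputs are Y1=0, Y2=0. (Without the fault they would be Y1=0, Y2=1.)

Y1=0, Y2=0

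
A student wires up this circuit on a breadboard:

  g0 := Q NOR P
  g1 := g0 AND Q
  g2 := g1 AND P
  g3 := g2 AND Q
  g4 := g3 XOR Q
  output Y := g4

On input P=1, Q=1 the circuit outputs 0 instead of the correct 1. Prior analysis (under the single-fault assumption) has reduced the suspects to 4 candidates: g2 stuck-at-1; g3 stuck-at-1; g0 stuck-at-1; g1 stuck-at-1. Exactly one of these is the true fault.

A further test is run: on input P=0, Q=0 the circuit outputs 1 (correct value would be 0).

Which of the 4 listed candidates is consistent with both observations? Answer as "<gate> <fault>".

g3 stuck-at-1

Evaluate each candidate on input P=0, Q=0:
  g2 stuck-at-1: g0=1, g1=0, g2=1 [stuck-at-1], g3=0, g4=0 → 0 — eliminated
  g3 stuck-at-1: g0=1, g1=0, g2=0, g3=1 [stuck-at-1], g4=1 → 1 — matches
  g0 stuck-at-1: g0=1 [stuck-at-1], g1=0, g2=0, g3=0, g4=0 → 0 — eliminated
  g1 stuck-at-1: g0=1, g1=1 [stuck-at-1], g2=0, g3=0, g4=0 → 0 — eliminated
Only g3 stuck-at-1 reproduces the observed 1.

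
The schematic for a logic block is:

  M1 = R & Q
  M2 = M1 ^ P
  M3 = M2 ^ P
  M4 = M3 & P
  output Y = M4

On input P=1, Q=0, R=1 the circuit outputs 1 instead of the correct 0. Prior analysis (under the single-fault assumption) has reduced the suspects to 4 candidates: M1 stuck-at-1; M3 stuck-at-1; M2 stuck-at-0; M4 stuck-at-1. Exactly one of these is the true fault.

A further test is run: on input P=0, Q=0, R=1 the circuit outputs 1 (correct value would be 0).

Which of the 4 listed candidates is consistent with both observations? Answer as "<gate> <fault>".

Evaluate each candidate on input P=0, Q=0, R=1:
  M1 stuck-at-1: M1=1 [stuck-at-1], M2=1, M3=1, M4=0 → 0 — eliminated
  M3 stuck-at-1: M1=0, M2=0, M3=1 [stuck-at-1], M4=0 → 0 — eliminated
  M2 stuck-at-0: M1=0, M2=0 [stuck-at-0], M3=0, M4=0 → 0 — eliminated
  M4 stuck-at-1: M1=0, M2=0, M3=0, M4=1 [stuck-at-1] → 1 — matches
Only M4 stuck-at-1 reproduces the observed 1.

M4 stuck-at-1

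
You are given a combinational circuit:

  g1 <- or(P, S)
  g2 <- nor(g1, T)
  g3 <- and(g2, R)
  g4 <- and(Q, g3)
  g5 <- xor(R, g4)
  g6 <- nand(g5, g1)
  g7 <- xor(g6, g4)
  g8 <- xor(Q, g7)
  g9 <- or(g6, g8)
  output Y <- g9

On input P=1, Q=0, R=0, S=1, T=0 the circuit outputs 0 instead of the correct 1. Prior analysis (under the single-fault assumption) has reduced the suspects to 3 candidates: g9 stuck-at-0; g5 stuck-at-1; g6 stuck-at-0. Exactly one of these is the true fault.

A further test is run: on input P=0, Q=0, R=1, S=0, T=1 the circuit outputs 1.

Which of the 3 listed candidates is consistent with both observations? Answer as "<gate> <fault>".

g5 stuck-at-1

Evaluate each candidate on input P=0, Q=0, R=1, S=0, T=1:
  g9 stuck-at-0: g1=0, g2=0, g3=0, g4=0, g5=1, g6=1, g7=1, g8=1, g9=0 [stuck-at-0] → 0 — eliminated
  g5 stuck-at-1: g1=0, g2=0, g3=0, g4=0, g5=1 [stuck-at-1], g6=1, g7=1, g8=1, g9=1 → 1 — matches
  g6 stuck-at-0: g1=0, g2=0, g3=0, g4=0, g5=1, g6=0 [stuck-at-0], g7=0, g8=0, g9=0 → 0 — eliminated
Only g5 stuck-at-1 reproduces the observed 1.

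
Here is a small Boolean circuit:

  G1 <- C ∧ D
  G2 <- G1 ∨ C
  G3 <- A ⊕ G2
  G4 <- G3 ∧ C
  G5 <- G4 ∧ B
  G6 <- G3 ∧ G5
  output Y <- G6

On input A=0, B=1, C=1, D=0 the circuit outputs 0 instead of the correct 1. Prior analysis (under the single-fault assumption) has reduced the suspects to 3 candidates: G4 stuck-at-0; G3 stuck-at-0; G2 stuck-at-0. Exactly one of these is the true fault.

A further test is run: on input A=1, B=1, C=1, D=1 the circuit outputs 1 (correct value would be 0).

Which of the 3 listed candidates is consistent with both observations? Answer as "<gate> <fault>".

G2 stuck-at-0

Evaluate each candidate on input A=1, B=1, C=1, D=1:
  G4 stuck-at-0: G1=1, G2=1, G3=0, G4=0 [stuck-at-0], G5=0, G6=0 → 0 — eliminated
  G3 stuck-at-0: G1=1, G2=1, G3=0 [stuck-at-0], G4=0, G5=0, G6=0 → 0 — eliminated
  G2 stuck-at-0: G1=1, G2=0 [stuck-at-0], G3=1, G4=1, G5=1, G6=1 → 1 — matches
Only G2 stuck-at-0 reproduces the observed 1.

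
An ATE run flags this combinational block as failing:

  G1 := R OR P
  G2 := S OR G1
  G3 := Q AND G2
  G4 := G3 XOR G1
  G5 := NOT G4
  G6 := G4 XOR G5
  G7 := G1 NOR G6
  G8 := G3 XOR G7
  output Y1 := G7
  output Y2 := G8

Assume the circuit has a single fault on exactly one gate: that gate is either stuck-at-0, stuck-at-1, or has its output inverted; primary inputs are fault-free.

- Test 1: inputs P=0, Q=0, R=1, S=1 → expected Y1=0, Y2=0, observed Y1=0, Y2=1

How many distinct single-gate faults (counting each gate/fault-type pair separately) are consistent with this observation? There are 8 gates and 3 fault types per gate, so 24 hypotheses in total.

Fault-free: G1=1, G2=1, G3=0, G4=1, G5=0, G6=1, G7=0, G8=0 → Y1=0, Y2=0. Observed Y1=0, Y2=1.
  G1: none of the 3 fault types match ✗
  G2: none of the 3 fault types match ✗
  G3: stuck-at-1, inverted output ✓; others ✗
  G4: none of the 3 fault types match ✗
  G5: none of the 3 fault types match ✗
  G6: none of the 3 fault types match ✗
  G7: none of the 3 fault types match ✗
  G8: stuck-at-1, inverted output ✓; others ✗
Consistent faults: {G3 stuck-at-1, G3 inverted output, G8 stuck-at-1, G8 inverted output} — 4 in all.

4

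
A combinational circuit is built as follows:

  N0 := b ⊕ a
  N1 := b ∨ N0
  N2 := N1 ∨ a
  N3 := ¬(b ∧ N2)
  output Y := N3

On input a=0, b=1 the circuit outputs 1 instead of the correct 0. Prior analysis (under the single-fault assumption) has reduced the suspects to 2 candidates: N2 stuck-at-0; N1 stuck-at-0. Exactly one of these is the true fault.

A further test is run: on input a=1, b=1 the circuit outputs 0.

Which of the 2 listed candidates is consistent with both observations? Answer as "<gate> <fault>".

Evaluate each candidate on input a=1, b=1:
  N2 stuck-at-0: N0=0, N1=1, N2=0 [stuck-at-0], N3=1 → 1 — eliminated
  N1 stuck-at-0: N0=0, N1=0 [stuck-at-0], N2=1, N3=0 → 0 — matches
Only N1 stuck-at-0 reproduces the observed 0.

N1 stuck-at-0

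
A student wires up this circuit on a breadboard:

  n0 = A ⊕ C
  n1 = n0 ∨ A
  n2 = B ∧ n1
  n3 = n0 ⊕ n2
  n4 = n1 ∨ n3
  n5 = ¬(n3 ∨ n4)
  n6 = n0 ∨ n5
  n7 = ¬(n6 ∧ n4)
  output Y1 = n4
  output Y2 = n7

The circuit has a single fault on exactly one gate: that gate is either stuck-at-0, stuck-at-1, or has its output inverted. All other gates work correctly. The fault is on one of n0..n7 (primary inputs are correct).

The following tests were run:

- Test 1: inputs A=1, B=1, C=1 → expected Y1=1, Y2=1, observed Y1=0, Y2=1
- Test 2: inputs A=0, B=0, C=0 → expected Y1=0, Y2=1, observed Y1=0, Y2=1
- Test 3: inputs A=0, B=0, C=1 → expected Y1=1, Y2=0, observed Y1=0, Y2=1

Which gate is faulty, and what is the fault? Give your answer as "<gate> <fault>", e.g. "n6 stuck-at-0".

Fault-free values for test 1 (A=1, B=1, C=1): n0=0, n1=1, n2=1, n3=1, n4=1, n5=0, n6=0, n7=1, giving Y1=1, Y2=1. Observed Y1=0, Y2=1.
Test 1: faults giving observed Y1=0, Y2=1 are {n1 stuck-at-0, n1 inverted output, n4 stuck-at-0, n4 inverted output}.
Test 2 (A=0, B=0, C=0): fault-free n0=0, n1=0, n2=0, n3=0, n4=0, n5=1, n6=1, n7=1 → Y1=0, Y2=1; observed Y1=0, Y2=1. Eliminates n1 inverted output, n4 inverted output.
Test 3 (A=0, B=0, C=1): fault-free n0=1, n1=1, n2=0, n3=1, n4=1, n5=0, n6=1, n7=0 → Y1=1, Y2=0; observed Y1=0, Y2=1. Eliminates n1 stuck-at-0.
Only n4 stuck-at-0 is consistent with every test.

n4 stuck-at-0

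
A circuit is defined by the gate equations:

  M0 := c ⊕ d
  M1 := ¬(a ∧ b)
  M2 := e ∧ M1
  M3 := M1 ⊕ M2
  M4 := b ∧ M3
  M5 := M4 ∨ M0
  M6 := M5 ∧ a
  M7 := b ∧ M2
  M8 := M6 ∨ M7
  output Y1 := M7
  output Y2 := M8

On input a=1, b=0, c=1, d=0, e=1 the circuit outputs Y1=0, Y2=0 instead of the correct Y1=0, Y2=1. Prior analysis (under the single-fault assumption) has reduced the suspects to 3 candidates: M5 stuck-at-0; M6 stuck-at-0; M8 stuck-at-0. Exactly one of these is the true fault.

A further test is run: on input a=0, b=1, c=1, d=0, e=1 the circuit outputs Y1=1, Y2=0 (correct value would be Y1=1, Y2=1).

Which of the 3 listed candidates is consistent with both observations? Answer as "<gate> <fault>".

M8 stuck-at-0

Evaluate each candidate on input a=0, b=1, c=1, d=0, e=1:
  M5 stuck-at-0: M0=1, M1=1, M2=1, M3=0, M4=0, M5=0 [stuck-at-0], M6=0, M7=1, M8=1 → Y1=1, Y2=1 — eliminated
  M6 stuck-at-0: M0=1, M1=1, M2=1, M3=0, M4=0, M5=1, M6=0 [stuck-at-0], M7=1, M8=1 → Y1=1, Y2=1 — eliminated
  M8 stuck-at-0: M0=1, M1=1, M2=1, M3=0, M4=0, M5=1, M6=0, M7=1, M8=0 [stuck-at-0] → Y1=1, Y2=0 — matches
Only M8 stuck-at-0 reproduces the observed Y1=1, Y2=0.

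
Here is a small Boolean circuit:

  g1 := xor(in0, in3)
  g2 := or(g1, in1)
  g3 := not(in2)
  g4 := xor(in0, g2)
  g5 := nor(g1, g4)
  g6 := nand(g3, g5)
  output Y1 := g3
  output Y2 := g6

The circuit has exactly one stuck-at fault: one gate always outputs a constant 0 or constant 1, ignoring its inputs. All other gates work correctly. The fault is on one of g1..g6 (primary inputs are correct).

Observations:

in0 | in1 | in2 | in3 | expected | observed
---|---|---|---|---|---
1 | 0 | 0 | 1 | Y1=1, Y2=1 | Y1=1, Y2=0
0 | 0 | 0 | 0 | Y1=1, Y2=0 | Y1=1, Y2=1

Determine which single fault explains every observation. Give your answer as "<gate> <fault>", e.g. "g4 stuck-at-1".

Fault-free values for test 1 (in0=1, in1=0, in2=0, in3=1): g1=0, g2=0, g3=1, g4=1, g5=0, g6=1, giving Y1=1, Y2=1. Observed Y1=1, Y2=0.
Test 1: faults giving observed Y1=1, Y2=0 are {g2 stuck-at-1, g4 stuck-at-0, g5 stuck-at-1, g6 stuck-at-0}.
Test 2 (in0=0, in1=0, in2=0, in3=0): fault-free g1=0, g2=0, g3=1, g4=0, g5=1, g6=0 → Y1=1, Y2=0; observed Y1=1, Y2=1. Eliminates g4 stuck-at-0, g5 stuck-at-1, g6 stuck-at-0.
Only g2 stuck-at-1 is consistent with every test.

g2 stuck-at-1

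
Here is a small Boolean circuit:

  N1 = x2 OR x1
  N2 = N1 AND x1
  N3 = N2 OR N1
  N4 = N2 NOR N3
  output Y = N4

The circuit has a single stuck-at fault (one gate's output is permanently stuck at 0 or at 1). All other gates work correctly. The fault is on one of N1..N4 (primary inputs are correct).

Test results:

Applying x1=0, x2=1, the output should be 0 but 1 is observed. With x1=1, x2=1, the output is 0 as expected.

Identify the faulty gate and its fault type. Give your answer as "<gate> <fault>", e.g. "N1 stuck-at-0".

N3 stuck-at-0

Fault-free values for test 1 (x1=0, x2=1): N1=1, N2=0, N3=1, N4=0, giving Y=0. Observed 1.
Test 1: faults giving observed 1 are {N1 stuck-at-0, N3 stuck-at-0, N4 stuck-at-1}.
Test 2 (x1=1, x2=1): fault-free N1=1, N2=1, N3=1, N4=0 → 0; observed 0. Eliminates N1 stuck-at-0, N4 stuck-at-1.
Only N3 stuck-at-0 is consistent with every test.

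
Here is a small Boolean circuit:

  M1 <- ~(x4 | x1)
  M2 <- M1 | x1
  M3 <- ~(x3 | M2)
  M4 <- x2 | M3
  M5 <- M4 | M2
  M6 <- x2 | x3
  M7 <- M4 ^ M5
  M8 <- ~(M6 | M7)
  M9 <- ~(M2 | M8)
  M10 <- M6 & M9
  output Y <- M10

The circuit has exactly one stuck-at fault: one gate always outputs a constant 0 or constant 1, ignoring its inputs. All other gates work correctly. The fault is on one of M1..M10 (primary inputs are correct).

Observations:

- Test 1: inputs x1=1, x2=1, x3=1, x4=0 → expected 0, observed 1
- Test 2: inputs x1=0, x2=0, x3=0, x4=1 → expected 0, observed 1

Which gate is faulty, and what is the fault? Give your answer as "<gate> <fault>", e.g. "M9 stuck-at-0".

Fault-free values for test 1 (x1=1, x2=1, x3=1, x4=0): M1=0, M2=1, M3=0, M4=1, M5=1, M6=1, M7=0, M8=0, M9=0, M10=0, giving Y=0. Observed 1.
Test 1: faults giving observed 1 are {M2 stuck-at-0, M9 stuck-at-1, M10 stuck-at-1}.
Test 2 (x1=0, x2=0, x3=0, x4=1): fault-free M1=0, M2=0, M3=1, M4=1, M5=1, M6=0, M7=0, M8=1, M9=0, M10=0 → 0; observed 1. Eliminates M2 stuck-at-0, M9 stuck-at-1.
Only M10 stuck-at-1 is consistent with every test.

M10 stuck-at-1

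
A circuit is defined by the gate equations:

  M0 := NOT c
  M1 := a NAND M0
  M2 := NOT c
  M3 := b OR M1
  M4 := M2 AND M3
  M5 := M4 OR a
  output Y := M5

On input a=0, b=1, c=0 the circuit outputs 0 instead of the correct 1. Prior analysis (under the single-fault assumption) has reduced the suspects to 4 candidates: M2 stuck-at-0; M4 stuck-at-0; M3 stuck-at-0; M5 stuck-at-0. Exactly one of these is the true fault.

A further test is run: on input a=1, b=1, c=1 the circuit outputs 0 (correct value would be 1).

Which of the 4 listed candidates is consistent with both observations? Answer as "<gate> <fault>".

Evaluate each candidate on input a=1, b=1, c=1:
  M2 stuck-at-0: M0=0, M1=1, M2=0 [stuck-at-0], M3=1, M4=0, M5=1 → 1 — eliminated
  M4 stuck-at-0: M0=0, M1=1, M2=0, M3=1, M4=0 [stuck-at-0], M5=1 → 1 — eliminated
  M3 stuck-at-0: M0=0, M1=1, M2=0, M3=0 [stuck-at-0], M4=0, M5=1 → 1 — eliminated
  M5 stuck-at-0: M0=0, M1=1, M2=0, M3=1, M4=0, M5=0 [stuck-at-0] → 0 — matches
Only M5 stuck-at-0 reproduces the observed 0.

M5 stuck-at-0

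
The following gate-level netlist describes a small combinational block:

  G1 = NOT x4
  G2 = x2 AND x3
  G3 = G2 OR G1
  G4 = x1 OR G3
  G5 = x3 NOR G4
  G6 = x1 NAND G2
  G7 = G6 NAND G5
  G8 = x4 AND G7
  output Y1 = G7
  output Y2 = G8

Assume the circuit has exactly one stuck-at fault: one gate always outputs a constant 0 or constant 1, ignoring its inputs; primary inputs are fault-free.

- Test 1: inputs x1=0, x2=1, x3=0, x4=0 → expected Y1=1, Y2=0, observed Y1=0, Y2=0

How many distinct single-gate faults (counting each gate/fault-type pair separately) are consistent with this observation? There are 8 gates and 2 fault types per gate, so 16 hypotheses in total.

Fault-free: G1=1, G2=0, G3=1, G4=1, G5=0, G6=1, G7=1, G8=0 → Y1=1, Y2=0. Observed Y1=0, Y2=0.
  G1: stuck-at-0 ✓; others ✗
  G2: none of the 2 fault types match ✗
  G3: stuck-at-0 ✓; others ✗
  G4: stuck-at-0 ✓; others ✗
  G5: stuck-at-1 ✓; others ✗
  G6: none of the 2 fault types match ✗
  G7: stuck-at-0 ✓; others ✗
  G8: none of the 2 fault types match ✗
Consistent faults: {G1 stuck-at-0, G3 stuck-at-0, G4 stuck-at-0, G5 stuck-at-1, G7 stuck-at-0} — 5 in all.

5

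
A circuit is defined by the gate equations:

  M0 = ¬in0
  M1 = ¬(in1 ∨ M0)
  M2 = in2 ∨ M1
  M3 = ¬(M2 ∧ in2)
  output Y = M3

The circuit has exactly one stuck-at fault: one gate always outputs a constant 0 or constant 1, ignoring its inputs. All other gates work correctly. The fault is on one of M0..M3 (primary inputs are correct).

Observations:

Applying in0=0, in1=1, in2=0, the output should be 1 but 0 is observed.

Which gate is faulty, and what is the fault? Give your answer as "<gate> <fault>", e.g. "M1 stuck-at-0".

M3 stuck-at-0

Fault-free values for test 1 (in0=0, in1=1, in2=0): M0=1, M1=0, M2=0, M3=1, giving Y=1. Observed 0.
Test 1: faults giving observed 0 are {M3 stuck-at-0}.
Only M3 stuck-at-0 is consistent with every test.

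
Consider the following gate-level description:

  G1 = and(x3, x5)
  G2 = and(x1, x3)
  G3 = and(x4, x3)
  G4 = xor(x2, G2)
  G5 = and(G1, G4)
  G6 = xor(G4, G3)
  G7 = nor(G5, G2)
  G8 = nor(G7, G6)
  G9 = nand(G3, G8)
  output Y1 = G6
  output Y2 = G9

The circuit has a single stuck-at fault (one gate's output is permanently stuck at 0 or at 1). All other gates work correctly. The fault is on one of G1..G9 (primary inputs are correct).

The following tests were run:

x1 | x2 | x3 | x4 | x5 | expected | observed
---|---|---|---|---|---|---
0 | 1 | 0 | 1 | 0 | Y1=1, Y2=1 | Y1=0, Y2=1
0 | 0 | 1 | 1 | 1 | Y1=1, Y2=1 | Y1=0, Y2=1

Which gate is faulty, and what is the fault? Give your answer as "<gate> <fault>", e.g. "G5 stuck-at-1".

G6 stuck-at-0

Fault-free values for test 1 (x1=0, x2=1, x3=0, x4=1, x5=0): G1=0, G2=0, G3=0, G4=1, G5=0, G6=1, G7=1, G8=0, G9=1, giving Y1=1, Y2=1. Observed Y1=0, Y2=1.
Test 1: faults giving observed Y1=0, Y2=1 are {G2 stuck-at-1, G3 stuck-at-1, G4 stuck-at-0, G6 stuck-at-0}.
Test 2 (x1=0, x2=0, x3=1, x4=1, x5=1): fault-free G1=1, G2=0, G3=1, G4=0, G5=0, G6=1, G7=1, G8=0, G9=1 → Y1=1, Y2=1; observed Y1=0, Y2=1. Eliminates G2 stuck-at-1, G3 stuck-at-1, G4 stuck-at-0.
Only G6 stuck-at-0 is consistent with every test.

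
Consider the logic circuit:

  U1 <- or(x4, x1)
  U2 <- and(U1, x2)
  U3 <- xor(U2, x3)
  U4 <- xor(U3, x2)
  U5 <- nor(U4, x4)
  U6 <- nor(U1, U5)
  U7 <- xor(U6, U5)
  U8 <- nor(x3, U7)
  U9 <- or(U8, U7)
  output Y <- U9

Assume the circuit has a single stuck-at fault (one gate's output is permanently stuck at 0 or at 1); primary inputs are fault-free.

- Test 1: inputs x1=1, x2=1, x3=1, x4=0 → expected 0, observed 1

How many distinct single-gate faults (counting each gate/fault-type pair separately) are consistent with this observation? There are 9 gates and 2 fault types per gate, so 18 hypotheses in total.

9

Fault-free: U1=1, U2=1, U3=0, U4=1, U5=0, U6=0, U7=0, U8=0, U9=0 → 0. Observed 1.
  U1: stuck-at-0 ✓; others ✗
  U2: stuck-at-0 ✓; others ✗
  U3: stuck-at-1 ✓; others ✗
  U4: stuck-at-0 ✓; others ✗
  U5: stuck-at-1 ✓; others ✗
  U6: stuck-at-1 ✓; others ✗
  U7: stuck-at-1 ✓; others ✗
  U8: stuck-at-1 ✓; others ✗
  U9: stuck-at-1 ✓; others ✗
Consistent faults: {U1 stuck-at-0, U2 stuck-at-0, U3 stuck-at-1, U4 stuck-at-0, U5 stuck-at-1, U6 stuck-at-1, U7 stuck-at-1, U8 stuck-at-1, U9 stuck-at-1} — 9 in all.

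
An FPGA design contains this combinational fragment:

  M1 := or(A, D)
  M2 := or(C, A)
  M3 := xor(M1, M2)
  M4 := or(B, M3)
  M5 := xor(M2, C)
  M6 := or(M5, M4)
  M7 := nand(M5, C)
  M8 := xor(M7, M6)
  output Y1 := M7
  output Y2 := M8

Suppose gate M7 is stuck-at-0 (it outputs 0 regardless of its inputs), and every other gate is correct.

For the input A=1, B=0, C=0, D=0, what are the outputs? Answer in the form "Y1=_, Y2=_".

Y1=0, Y2=1

Propagate with M7 forced: M1=1, M2=1, M3=0, M4=0, M5=1, M6=1, M7=0 [stuck-at-0], M8=1.
So the outputs are Y1=0, Y2=1. (Without the fault they would be Y1=1, Y2=0.)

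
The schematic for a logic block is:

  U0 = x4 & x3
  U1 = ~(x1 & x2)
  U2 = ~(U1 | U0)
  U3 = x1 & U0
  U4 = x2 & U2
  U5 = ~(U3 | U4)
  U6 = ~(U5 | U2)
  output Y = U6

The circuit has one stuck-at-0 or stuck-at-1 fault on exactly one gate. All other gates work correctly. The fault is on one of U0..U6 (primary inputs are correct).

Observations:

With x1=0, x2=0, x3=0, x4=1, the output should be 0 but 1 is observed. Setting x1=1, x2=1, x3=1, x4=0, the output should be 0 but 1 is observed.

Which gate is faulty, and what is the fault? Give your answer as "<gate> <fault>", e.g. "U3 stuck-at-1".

Fault-free values for test 1 (x1=0, x2=0, x3=0, x4=1): U0=0, U1=1, U2=0, U3=0, U4=0, U5=1, U6=0, giving Y=0. Observed 1.
Test 1: faults giving observed 1 are {U3 stuck-at-1, U4 stuck-at-1, U5 stuck-at-0, U6 stuck-at-1}.
Test 2 (x1=1, x2=1, x3=1, x4=0): fault-free U0=0, U1=0, U2=1, U3=0, U4=1, U5=0, U6=0 → 0; observed 1. Eliminates U3 stuck-at-1, U4 stuck-at-1, U5 stuck-at-0.
Only U6 stuck-at-1 is consistent with every test.

U6 stuck-at-1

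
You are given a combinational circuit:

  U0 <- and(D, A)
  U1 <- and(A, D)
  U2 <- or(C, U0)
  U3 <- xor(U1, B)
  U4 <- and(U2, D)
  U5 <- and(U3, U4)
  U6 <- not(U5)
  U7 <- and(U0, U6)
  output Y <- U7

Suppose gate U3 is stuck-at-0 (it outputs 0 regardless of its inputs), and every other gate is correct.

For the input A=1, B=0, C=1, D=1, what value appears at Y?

Propagate with U3 forced: U0=1, U1=1, U2=1, U3=0 [stuck-at-0], U4=1, U5=0, U6=1, U7=1.
So Y = 1. (Without the fault it would be 0.)

1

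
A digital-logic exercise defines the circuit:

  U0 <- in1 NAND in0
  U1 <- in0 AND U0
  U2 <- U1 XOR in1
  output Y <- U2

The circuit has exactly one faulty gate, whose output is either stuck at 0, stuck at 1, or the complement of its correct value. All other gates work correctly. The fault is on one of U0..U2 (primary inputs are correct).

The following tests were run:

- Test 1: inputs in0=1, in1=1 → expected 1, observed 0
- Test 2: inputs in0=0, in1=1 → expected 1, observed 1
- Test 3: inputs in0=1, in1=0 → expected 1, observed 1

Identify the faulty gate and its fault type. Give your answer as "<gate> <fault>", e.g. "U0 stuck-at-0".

U0 stuck-at-1

Fault-free values for test 1 (in0=1, in1=1): U0=0, U1=0, U2=1, giving Y=1. Observed 0.
Test 1: faults giving observed 0 are {U0 stuck-at-1, U0 inverted output, U1 stuck-at-1, U1 inverted output, U2 stuck-at-0, U2 inverted output}.
Test 2 (in0=0, in1=1): fault-free U0=1, U1=0, U2=1 → 1; observed 1. Eliminates U1 stuck-at-1, U1 inverted output, U2 stuck-at-0, U2 inverted output.
Test 3 (in0=1, in1=0): fault-free U0=1, U1=1, U2=1 → 1; observed 1. Eliminates U0 inverted output.
Only U0 stuck-at-1 is consistent with every test.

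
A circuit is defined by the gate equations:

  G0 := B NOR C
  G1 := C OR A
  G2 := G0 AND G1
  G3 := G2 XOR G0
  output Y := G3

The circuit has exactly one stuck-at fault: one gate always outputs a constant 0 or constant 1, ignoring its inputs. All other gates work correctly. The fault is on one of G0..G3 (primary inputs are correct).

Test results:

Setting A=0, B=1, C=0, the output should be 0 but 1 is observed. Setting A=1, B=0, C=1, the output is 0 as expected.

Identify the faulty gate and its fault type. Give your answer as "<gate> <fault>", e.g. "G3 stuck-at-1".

Fault-free values for test 1 (A=0, B=1, C=0): G0=0, G1=0, G2=0, G3=0, giving Y=0. Observed 1.
Test 1: faults giving observed 1 are {G0 stuck-at-1, G2 stuck-at-1, G3 stuck-at-1}.
Test 2 (A=1, B=0, C=1): fault-free G0=0, G1=1, G2=0, G3=0 → 0; observed 0. Eliminates G2 stuck-at-1, G3 stuck-at-1.
Only G0 stuck-at-1 is consistent with every test.

G0 stuck-at-1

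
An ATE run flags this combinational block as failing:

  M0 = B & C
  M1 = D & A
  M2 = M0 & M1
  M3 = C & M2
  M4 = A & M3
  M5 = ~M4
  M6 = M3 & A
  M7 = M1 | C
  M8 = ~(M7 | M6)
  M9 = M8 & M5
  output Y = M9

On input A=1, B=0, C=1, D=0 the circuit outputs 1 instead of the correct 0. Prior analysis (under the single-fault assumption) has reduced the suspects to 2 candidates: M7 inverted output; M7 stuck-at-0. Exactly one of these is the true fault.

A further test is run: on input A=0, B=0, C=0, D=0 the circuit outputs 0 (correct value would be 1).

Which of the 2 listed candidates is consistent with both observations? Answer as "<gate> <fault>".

Evaluate each candidate on input A=0, B=0, C=0, D=0:
  M7 inverted output: M0=0, M1=0, M2=0, M3=0, M4=0, M5=1, M6=0, M7=1 [inverted output], M8=0, M9=0 → 0 — matches
  M7 stuck-at-0: M0=0, M1=0, M2=0, M3=0, M4=0, M5=1, M6=0, M7=0 [stuck-at-0], M8=1, M9=1 → 1 — eliminated
Only M7 inverted output reproduces the observed 0.

M7 inverted output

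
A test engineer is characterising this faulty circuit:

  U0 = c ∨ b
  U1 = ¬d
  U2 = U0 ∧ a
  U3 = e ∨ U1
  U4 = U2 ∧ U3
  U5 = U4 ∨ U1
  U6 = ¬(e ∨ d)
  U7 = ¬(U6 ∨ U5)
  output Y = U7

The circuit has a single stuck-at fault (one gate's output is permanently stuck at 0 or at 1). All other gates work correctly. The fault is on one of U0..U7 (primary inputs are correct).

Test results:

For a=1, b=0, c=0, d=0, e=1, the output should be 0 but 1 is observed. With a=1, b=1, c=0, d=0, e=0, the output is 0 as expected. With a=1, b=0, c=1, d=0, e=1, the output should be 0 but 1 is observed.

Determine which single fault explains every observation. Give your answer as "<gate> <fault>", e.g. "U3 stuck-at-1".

Fault-free values for test 1 (a=1, b=0, c=0, d=0, e=1): U0=0, U1=1, U2=0, U3=1, U4=0, U5=1, U6=0, U7=0, giving Y=0. Observed 1.
Test 1: faults giving observed 1 are {U1 stuck-at-0, U5 stuck-at-0, U7 stuck-at-1}.
Test 2 (a=1, b=1, c=0, d=0, e=0): fault-free U0=1, U1=1, U2=1, U3=1, U4=1, U5=1, U6=1, U7=0 → 0; observed 0. Eliminates U7 stuck-at-1.
Test 3 (a=1, b=0, c=1, d=0, e=1): fault-free U0=1, U1=1, U2=1, U3=1, U4=1, U5=1, U6=0, U7=0 → 0; observed 1. Eliminates U1 stuck-at-0.
Only U5 stuck-at-0 is consistent with every test.

U5 stuck-at-0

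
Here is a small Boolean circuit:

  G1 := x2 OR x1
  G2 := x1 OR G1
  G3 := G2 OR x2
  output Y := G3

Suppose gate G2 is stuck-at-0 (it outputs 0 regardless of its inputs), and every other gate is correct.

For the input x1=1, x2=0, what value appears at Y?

Propagate with G2 forced: G1=1, G2=0 [stuck-at-0], G3=0.
So Y = 0. (Without the fault it would be 1.)

0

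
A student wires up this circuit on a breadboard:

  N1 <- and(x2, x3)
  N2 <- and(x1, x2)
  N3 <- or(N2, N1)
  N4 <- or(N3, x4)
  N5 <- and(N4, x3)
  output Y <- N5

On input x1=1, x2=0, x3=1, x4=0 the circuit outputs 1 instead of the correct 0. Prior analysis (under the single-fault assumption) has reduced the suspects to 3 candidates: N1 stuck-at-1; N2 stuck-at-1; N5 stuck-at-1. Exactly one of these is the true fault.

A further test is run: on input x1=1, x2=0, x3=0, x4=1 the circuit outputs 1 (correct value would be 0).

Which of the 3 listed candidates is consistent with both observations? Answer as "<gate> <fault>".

Evaluate each candidate on input x1=1, x2=0, x3=0, x4=1:
  N1 stuck-at-1: N1=1 [stuck-at-1], N2=0, N3=1, N4=1, N5=0 → 0 — eliminated
  N2 stuck-at-1: N1=0, N2=1 [stuck-at-1], N3=1, N4=1, N5=0 → 0 — eliminated
  N5 stuck-at-1: N1=0, N2=0, N3=0, N4=1, N5=1 [stuck-at-1] → 1 — matches
Only N5 stuck-at-1 reproduces the observed 1.

N5 stuck-at-1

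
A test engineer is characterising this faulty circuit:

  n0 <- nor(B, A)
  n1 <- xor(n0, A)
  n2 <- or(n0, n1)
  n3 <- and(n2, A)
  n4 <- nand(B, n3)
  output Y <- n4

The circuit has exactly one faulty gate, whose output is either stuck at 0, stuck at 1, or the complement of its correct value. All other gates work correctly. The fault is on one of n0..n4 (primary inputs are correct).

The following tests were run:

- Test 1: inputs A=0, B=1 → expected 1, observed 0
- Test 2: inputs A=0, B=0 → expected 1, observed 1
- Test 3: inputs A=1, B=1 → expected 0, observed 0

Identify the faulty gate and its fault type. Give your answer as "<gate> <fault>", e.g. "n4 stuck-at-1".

Fault-free values for test 1 (A=0, B=1): n0=0, n1=0, n2=0, n3=0, n4=1, giving Y=1. Observed 0.
Test 1: faults giving observed 0 are {n3 stuck-at-1, n3 inverted output, n4 stuck-at-0, n4 inverted output}.
Test 2 (A=0, B=0): fault-free n0=1, n1=1, n2=1, n3=0, n4=1 → 1; observed 1. Eliminates n4 stuck-at-0, n4 inverted output.
Test 3 (A=1, B=1): fault-free n0=0, n1=1, n2=1, n3=1, n4=0 → 0; observed 0. Eliminates n3 inverted output.
Only n3 stuck-at-1 is consistent with every test.

n3 stuck-at-1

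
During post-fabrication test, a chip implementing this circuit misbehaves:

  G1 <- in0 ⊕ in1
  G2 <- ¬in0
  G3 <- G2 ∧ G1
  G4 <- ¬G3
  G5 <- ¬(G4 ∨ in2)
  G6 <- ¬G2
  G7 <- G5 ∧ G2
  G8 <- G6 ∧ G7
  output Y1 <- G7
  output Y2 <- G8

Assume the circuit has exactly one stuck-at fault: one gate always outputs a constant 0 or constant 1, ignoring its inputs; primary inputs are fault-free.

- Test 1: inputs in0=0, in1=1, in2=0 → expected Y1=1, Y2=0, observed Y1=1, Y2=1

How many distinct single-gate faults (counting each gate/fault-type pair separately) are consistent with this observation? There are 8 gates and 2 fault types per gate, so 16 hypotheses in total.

2

Fault-free: G1=1, G2=1, G3=1, G4=0, G5=1, G6=0, G7=1, G8=0 → Y1=1, Y2=0. Observed Y1=1, Y2=1.
  G1: none of the 2 fault types match ✗
  G2: none of the 2 fault types match ✗
  G3: none of the 2 fault types match ✗
  G4: none of the 2 fault types match ✗
  G5: none of the 2 fault types match ✗
  G6: stuck-at-1 ✓; others ✗
  G7: none of the 2 fault types match ✗
  G8: stuck-at-1 ✓; others ✗
Consistent faults: {G6 stuck-at-1, G8 stuck-at-1} — 2 in all.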